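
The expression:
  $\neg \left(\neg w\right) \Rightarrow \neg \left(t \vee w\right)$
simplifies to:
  $\neg w$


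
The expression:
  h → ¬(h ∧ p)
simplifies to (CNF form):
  ¬h ∨ ¬p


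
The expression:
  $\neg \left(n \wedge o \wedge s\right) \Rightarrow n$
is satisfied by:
  {n: True}


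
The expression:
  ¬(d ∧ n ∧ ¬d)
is always true.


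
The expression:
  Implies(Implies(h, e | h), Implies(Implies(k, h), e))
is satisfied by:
  {k: True, e: True, h: False}
  {e: True, h: False, k: False}
  {k: True, e: True, h: True}
  {e: True, h: True, k: False}
  {k: True, h: False, e: False}


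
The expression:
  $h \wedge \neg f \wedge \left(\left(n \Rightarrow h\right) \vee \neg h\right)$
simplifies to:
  $h \wedge \neg f$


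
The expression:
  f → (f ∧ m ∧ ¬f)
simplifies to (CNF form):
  ¬f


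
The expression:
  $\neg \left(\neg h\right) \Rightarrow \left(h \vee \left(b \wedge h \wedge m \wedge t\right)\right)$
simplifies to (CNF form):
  $\text{True}$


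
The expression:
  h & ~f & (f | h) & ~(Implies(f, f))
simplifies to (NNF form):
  False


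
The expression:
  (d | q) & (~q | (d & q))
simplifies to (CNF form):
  d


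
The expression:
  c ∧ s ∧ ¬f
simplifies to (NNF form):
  c ∧ s ∧ ¬f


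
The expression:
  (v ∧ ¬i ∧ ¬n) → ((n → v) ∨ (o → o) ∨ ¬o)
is always true.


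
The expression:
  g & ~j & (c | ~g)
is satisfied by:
  {c: True, g: True, j: False}


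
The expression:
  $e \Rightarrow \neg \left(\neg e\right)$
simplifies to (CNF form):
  $\text{True}$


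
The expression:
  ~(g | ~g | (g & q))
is never true.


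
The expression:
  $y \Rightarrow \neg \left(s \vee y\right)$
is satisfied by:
  {y: False}


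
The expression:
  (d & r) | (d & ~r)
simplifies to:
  d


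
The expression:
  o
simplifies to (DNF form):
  o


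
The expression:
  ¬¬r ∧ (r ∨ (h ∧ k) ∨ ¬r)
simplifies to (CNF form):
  r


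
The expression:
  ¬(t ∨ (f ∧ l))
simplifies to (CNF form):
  ¬t ∧ (¬f ∨ ¬l)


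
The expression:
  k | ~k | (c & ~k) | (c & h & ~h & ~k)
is always true.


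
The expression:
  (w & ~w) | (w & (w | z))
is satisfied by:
  {w: True}


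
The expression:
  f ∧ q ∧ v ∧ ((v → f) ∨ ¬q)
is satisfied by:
  {f: True, q: True, v: True}


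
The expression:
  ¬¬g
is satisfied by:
  {g: True}


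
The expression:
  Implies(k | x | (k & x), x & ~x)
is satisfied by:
  {x: False, k: False}


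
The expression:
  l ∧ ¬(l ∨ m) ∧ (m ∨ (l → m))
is never true.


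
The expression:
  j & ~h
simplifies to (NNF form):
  j & ~h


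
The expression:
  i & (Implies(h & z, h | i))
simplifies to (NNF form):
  i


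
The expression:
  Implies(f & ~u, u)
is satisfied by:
  {u: True, f: False}
  {f: False, u: False}
  {f: True, u: True}


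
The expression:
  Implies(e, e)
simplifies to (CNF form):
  True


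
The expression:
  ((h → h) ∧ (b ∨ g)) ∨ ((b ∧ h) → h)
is always true.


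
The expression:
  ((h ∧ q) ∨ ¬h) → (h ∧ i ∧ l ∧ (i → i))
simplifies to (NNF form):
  h ∧ (i ∨ ¬q) ∧ (l ∨ ¬q)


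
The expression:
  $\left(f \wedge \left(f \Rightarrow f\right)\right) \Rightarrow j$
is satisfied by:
  {j: True, f: False}
  {f: False, j: False}
  {f: True, j: True}


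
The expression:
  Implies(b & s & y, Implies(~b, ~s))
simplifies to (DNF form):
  True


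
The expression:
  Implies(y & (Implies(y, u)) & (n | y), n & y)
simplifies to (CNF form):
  n | ~u | ~y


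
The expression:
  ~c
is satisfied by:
  {c: False}


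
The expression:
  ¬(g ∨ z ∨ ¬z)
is never true.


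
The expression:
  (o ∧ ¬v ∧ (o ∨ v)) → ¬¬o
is always true.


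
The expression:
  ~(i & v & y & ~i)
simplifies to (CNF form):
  True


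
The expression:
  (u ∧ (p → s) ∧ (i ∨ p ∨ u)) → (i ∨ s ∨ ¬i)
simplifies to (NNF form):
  True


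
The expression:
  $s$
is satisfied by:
  {s: True}


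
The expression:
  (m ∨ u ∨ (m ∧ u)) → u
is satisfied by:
  {u: True, m: False}
  {m: False, u: False}
  {m: True, u: True}


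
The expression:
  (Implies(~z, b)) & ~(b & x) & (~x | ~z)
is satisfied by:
  {b: True, z: True, x: False}
  {b: True, x: False, z: False}
  {z: True, x: False, b: False}


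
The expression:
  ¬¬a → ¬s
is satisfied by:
  {s: False, a: False}
  {a: True, s: False}
  {s: True, a: False}


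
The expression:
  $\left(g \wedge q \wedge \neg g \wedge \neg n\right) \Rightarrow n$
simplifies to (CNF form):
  $\text{True}$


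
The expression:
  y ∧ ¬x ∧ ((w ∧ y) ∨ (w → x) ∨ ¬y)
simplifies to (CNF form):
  y ∧ ¬x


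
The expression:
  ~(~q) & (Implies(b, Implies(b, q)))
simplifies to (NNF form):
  q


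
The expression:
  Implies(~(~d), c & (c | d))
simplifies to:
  c | ~d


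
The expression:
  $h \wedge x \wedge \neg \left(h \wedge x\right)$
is never true.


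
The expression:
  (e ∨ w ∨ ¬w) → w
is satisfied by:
  {w: True}


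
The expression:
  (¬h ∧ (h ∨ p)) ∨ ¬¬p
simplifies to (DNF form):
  p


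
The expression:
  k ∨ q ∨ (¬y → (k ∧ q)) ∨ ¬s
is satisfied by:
  {y: True, q: True, k: True, s: False}
  {y: True, q: True, s: False, k: False}
  {y: True, k: True, s: False, q: False}
  {y: True, s: False, k: False, q: False}
  {q: True, k: True, s: False, y: False}
  {q: True, s: False, k: False, y: False}
  {k: True, q: False, s: False, y: False}
  {q: False, s: False, k: False, y: False}
  {q: True, y: True, s: True, k: True}
  {q: True, y: True, s: True, k: False}
  {y: True, s: True, k: True, q: False}
  {y: True, s: True, q: False, k: False}
  {k: True, s: True, q: True, y: False}
  {s: True, q: True, y: False, k: False}
  {s: True, k: True, y: False, q: False}


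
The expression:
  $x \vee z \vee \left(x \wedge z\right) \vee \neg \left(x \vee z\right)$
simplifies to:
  $\text{True}$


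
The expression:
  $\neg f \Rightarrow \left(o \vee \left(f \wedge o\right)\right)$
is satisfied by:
  {o: True, f: True}
  {o: True, f: False}
  {f: True, o: False}


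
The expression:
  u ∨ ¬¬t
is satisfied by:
  {t: True, u: True}
  {t: True, u: False}
  {u: True, t: False}


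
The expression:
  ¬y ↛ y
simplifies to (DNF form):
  True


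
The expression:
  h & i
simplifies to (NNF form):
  h & i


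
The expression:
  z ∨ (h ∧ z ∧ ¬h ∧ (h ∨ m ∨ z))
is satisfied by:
  {z: True}


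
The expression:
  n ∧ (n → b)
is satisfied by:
  {b: True, n: True}


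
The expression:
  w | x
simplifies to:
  w | x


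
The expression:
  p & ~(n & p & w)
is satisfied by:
  {p: True, w: False, n: False}
  {p: True, n: True, w: False}
  {p: True, w: True, n: False}


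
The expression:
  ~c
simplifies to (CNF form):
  ~c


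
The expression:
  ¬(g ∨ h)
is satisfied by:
  {g: False, h: False}


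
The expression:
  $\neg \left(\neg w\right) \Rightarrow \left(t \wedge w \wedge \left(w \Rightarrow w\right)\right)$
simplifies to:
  $t \vee \neg w$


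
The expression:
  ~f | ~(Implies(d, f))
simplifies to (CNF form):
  ~f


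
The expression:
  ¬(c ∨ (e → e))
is never true.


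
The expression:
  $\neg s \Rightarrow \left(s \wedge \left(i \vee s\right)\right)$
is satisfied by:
  {s: True}


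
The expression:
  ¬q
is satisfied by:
  {q: False}


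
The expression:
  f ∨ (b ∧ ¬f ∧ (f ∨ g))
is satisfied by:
  {b: True, f: True, g: True}
  {b: True, f: True, g: False}
  {f: True, g: True, b: False}
  {f: True, g: False, b: False}
  {b: True, g: True, f: False}


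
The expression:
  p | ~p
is always true.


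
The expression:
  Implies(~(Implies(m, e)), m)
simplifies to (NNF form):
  True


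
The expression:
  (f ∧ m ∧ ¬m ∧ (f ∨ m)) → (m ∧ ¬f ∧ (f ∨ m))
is always true.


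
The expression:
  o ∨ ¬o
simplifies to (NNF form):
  True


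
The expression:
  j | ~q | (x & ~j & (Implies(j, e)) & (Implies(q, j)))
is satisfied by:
  {j: True, q: False}
  {q: False, j: False}
  {q: True, j: True}


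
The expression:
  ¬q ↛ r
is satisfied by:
  {r: True, q: False}
  {q: False, r: False}
  {q: True, r: True}


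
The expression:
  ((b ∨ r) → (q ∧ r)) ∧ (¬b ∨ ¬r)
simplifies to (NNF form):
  ¬b ∧ (q ∨ ¬r)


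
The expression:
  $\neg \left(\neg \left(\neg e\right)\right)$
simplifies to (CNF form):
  $\neg e$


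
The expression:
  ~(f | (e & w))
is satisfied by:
  {w: False, f: False, e: False}
  {e: True, w: False, f: False}
  {w: True, e: False, f: False}


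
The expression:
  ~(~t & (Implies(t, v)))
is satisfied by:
  {t: True}


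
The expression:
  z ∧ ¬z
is never true.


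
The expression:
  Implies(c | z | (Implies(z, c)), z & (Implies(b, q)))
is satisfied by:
  {z: True, q: True, b: False}
  {z: True, q: False, b: False}
  {z: True, b: True, q: True}


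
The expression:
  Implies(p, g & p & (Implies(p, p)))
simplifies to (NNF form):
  g | ~p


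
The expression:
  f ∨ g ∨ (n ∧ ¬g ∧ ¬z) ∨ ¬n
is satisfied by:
  {g: True, f: True, z: False, n: False}
  {g: True, f: False, z: False, n: False}
  {f: True, g: False, z: False, n: False}
  {g: False, f: False, z: False, n: False}
  {g: True, n: True, f: True, z: False}
  {g: True, n: True, f: False, z: False}
  {n: True, f: True, g: False, z: False}
  {n: True, g: False, f: False, z: False}
  {g: True, z: True, f: True, n: False}
  {g: True, z: True, f: False, n: False}
  {z: True, f: True, g: False, n: False}
  {z: True, g: False, f: False, n: False}
  {n: True, z: True, g: True, f: True}
  {n: True, z: True, g: True, f: False}
  {n: True, z: True, f: True, g: False}


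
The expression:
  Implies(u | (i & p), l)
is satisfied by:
  {l: True, u: False, p: False, i: False}
  {i: True, l: True, u: False, p: False}
  {l: True, p: True, u: False, i: False}
  {i: True, l: True, p: True, u: False}
  {l: True, u: True, p: False, i: False}
  {l: True, i: True, u: True, p: False}
  {l: True, p: True, u: True, i: False}
  {i: True, l: True, p: True, u: True}
  {i: False, u: False, p: False, l: False}
  {i: True, u: False, p: False, l: False}
  {p: True, i: False, u: False, l: False}


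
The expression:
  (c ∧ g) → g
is always true.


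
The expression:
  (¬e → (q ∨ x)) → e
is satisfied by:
  {e: True, q: False, x: False}
  {x: True, e: True, q: False}
  {e: True, q: True, x: False}
  {x: True, e: True, q: True}
  {x: False, q: False, e: False}


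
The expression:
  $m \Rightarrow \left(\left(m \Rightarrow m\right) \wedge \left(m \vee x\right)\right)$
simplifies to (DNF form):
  $\text{True}$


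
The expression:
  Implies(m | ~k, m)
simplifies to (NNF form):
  k | m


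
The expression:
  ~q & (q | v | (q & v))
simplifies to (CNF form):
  v & ~q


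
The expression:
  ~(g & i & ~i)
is always true.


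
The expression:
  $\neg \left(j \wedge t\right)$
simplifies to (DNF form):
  $\neg j \vee \neg t$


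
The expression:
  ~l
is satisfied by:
  {l: False}


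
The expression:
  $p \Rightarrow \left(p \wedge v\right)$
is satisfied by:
  {v: True, p: False}
  {p: False, v: False}
  {p: True, v: True}


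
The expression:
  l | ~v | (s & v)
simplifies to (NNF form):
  l | s | ~v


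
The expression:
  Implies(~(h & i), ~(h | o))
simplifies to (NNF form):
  (h & i) | (~h & ~o)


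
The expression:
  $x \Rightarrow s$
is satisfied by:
  {s: True, x: False}
  {x: False, s: False}
  {x: True, s: True}


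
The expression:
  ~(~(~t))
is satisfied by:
  {t: False}


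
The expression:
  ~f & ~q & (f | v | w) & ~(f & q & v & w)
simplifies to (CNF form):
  ~f & ~q & (v | w)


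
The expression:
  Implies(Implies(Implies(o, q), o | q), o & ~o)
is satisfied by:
  {q: False, o: False}


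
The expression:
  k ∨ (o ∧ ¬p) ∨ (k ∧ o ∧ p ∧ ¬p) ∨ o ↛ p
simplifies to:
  k ∨ (o ∧ ¬p)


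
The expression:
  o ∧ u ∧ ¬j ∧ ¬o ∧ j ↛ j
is never true.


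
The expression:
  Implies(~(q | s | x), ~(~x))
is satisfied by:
  {x: True, q: True, s: True}
  {x: True, q: True, s: False}
  {x: True, s: True, q: False}
  {x: True, s: False, q: False}
  {q: True, s: True, x: False}
  {q: True, s: False, x: False}
  {s: True, q: False, x: False}


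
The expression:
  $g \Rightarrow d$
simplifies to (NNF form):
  $d \vee \neg g$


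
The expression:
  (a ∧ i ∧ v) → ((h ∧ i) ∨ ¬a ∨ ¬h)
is always true.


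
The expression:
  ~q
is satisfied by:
  {q: False}


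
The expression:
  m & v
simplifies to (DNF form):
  m & v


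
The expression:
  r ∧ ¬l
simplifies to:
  r ∧ ¬l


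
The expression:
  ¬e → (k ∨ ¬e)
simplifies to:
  True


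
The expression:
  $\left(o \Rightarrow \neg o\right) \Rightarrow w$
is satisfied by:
  {o: True, w: True}
  {o: True, w: False}
  {w: True, o: False}


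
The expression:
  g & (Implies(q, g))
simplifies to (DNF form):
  g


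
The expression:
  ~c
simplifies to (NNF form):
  ~c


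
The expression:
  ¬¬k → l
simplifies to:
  l ∨ ¬k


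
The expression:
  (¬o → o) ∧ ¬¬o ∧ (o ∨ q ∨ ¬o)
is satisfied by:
  {o: True}


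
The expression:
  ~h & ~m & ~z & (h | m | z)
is never true.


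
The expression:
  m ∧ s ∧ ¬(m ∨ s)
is never true.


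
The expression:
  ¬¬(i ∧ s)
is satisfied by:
  {i: True, s: True}


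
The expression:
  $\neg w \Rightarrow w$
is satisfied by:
  {w: True}


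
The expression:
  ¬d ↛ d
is always true.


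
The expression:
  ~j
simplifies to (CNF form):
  ~j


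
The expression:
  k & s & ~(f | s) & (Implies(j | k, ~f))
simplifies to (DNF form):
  False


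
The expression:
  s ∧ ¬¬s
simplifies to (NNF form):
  s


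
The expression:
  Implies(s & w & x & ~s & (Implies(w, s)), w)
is always true.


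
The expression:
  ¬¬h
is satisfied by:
  {h: True}


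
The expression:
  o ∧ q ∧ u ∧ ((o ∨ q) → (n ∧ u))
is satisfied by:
  {u: True, o: True, q: True, n: True}


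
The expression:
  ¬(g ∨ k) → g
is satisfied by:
  {k: True, g: True}
  {k: True, g: False}
  {g: True, k: False}


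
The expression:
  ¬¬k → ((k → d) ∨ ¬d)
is always true.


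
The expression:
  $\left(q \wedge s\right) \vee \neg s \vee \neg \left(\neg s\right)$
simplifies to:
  $\text{True}$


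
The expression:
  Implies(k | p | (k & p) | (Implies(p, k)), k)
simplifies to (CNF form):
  k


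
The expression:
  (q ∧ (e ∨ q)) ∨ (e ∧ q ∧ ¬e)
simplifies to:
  q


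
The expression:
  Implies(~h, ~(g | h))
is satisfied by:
  {h: True, g: False}
  {g: False, h: False}
  {g: True, h: True}


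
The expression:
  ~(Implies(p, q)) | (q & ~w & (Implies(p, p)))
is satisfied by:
  {p: True, w: False, q: False}
  {q: True, p: True, w: False}
  {q: True, w: False, p: False}
  {p: True, w: True, q: False}


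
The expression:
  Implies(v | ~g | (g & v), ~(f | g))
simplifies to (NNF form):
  (g & ~v) | (~f & ~g)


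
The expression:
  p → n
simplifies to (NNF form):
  n ∨ ¬p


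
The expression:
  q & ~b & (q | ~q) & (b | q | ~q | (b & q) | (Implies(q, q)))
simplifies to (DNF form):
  q & ~b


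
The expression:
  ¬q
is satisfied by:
  {q: False}


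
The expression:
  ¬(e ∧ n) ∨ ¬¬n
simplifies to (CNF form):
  True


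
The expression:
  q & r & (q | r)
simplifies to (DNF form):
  q & r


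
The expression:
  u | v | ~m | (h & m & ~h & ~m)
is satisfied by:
  {u: True, v: True, m: False}
  {u: True, m: False, v: False}
  {v: True, m: False, u: False}
  {v: False, m: False, u: False}
  {u: True, v: True, m: True}
  {u: True, m: True, v: False}
  {v: True, m: True, u: False}


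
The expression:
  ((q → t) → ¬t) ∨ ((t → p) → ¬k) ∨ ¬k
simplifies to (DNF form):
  ¬k ∨ ¬p ∨ ¬t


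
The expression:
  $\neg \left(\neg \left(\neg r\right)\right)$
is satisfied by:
  {r: False}


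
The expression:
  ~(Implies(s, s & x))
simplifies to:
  s & ~x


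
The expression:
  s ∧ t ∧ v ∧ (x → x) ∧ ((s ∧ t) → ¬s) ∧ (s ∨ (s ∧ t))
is never true.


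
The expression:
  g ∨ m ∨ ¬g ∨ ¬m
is always true.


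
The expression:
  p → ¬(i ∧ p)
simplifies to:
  ¬i ∨ ¬p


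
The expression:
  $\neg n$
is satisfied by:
  {n: False}


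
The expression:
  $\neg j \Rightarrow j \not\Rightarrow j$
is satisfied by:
  {j: True}


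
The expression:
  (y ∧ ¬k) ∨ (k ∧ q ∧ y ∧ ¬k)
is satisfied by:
  {y: True, k: False}


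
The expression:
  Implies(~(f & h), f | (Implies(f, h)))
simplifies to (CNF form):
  True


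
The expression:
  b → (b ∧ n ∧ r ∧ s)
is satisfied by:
  {s: True, r: True, n: True, b: False}
  {s: True, r: True, n: False, b: False}
  {s: True, n: True, r: False, b: False}
  {s: True, n: False, r: False, b: False}
  {r: True, n: True, s: False, b: False}
  {r: True, n: False, s: False, b: False}
  {n: True, s: False, r: False, b: False}
  {n: False, s: False, r: False, b: False}
  {b: True, s: True, r: True, n: True}


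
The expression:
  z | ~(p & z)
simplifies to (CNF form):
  True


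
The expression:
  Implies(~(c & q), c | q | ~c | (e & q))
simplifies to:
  True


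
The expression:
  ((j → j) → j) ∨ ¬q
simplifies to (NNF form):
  j ∨ ¬q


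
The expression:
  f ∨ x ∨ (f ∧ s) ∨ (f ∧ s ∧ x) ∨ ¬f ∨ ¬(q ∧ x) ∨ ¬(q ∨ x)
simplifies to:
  True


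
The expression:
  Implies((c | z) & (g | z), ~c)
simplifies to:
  ~c | (~g & ~z)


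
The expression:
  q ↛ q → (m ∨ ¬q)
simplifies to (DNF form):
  True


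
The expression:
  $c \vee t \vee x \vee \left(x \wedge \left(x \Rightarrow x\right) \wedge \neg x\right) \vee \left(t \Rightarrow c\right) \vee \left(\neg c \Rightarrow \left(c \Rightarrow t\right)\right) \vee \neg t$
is always true.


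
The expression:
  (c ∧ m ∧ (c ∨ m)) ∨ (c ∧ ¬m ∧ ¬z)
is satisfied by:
  {c: True, m: True, z: False}
  {c: True, m: False, z: False}
  {c: True, z: True, m: True}


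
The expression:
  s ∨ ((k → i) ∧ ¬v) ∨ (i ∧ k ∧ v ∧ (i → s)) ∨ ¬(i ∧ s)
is always true.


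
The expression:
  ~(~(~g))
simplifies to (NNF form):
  ~g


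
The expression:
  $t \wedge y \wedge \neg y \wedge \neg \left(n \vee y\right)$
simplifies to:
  $\text{False}$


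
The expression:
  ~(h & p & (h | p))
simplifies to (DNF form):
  ~h | ~p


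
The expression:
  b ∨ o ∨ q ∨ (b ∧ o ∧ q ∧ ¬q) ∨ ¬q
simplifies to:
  True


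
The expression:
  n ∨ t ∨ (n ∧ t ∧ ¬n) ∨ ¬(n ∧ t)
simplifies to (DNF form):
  True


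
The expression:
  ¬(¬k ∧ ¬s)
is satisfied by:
  {k: True, s: True}
  {k: True, s: False}
  {s: True, k: False}


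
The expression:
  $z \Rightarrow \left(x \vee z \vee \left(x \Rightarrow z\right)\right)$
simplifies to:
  $\text{True}$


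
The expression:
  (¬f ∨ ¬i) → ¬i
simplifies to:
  f ∨ ¬i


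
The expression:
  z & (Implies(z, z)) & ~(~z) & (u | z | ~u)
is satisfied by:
  {z: True}


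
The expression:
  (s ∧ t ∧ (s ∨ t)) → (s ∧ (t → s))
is always true.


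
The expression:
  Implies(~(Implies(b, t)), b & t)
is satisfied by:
  {t: True, b: False}
  {b: False, t: False}
  {b: True, t: True}


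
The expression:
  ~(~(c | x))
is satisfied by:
  {x: True, c: True}
  {x: True, c: False}
  {c: True, x: False}


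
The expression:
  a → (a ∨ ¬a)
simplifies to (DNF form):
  True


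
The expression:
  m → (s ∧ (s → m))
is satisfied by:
  {s: True, m: False}
  {m: False, s: False}
  {m: True, s: True}


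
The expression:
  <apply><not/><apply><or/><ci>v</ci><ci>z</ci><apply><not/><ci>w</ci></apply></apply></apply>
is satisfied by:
  {w: True, v: False, z: False}


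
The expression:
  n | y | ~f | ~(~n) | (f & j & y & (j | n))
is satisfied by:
  {n: True, y: True, f: False}
  {n: True, y: False, f: False}
  {y: True, n: False, f: False}
  {n: False, y: False, f: False}
  {f: True, n: True, y: True}
  {f: True, n: True, y: False}
  {f: True, y: True, n: False}


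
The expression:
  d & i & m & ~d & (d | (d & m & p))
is never true.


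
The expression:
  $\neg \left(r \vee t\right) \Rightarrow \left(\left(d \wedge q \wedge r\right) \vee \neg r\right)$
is always true.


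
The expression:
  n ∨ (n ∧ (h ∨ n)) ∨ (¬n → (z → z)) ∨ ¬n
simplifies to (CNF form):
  True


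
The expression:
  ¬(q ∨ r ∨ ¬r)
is never true.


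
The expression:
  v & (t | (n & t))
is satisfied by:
  {t: True, v: True}


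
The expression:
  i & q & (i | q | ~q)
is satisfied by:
  {i: True, q: True}


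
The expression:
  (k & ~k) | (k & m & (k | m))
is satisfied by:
  {m: True, k: True}


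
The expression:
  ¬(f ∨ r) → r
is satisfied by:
  {r: True, f: True}
  {r: True, f: False}
  {f: True, r: False}


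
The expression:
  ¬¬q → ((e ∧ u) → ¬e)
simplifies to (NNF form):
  ¬e ∨ ¬q ∨ ¬u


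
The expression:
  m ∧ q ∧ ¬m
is never true.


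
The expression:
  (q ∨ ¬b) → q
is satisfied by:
  {b: True, q: True}
  {b: True, q: False}
  {q: True, b: False}


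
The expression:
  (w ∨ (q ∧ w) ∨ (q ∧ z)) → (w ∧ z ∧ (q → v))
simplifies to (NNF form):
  (z ∧ ¬q) ∨ (¬w ∧ ¬z) ∨ (v ∧ w ∧ z)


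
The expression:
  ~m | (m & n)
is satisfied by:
  {n: True, m: False}
  {m: False, n: False}
  {m: True, n: True}


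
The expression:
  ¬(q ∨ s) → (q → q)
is always true.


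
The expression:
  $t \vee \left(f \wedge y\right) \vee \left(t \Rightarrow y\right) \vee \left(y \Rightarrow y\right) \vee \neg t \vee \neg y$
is always true.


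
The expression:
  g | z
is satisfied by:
  {z: True, g: True}
  {z: True, g: False}
  {g: True, z: False}


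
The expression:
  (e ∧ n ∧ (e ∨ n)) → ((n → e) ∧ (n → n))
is always true.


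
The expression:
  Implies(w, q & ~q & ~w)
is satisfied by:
  {w: False}


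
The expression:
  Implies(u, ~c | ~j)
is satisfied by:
  {u: False, c: False, j: False}
  {j: True, u: False, c: False}
  {c: True, u: False, j: False}
  {j: True, c: True, u: False}
  {u: True, j: False, c: False}
  {j: True, u: True, c: False}
  {c: True, u: True, j: False}


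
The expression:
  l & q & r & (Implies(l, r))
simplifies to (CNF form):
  l & q & r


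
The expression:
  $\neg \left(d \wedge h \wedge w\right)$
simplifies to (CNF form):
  $\neg d \vee \neg h \vee \neg w$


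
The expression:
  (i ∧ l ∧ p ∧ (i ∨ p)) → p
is always true.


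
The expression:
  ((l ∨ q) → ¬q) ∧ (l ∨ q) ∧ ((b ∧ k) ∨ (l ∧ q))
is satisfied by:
  {k: True, b: True, l: True, q: False}


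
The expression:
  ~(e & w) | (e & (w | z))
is always true.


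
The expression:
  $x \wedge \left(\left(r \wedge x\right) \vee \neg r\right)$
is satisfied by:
  {x: True}


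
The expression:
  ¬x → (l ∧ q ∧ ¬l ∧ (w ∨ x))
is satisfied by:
  {x: True}


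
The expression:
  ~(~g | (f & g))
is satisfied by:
  {g: True, f: False}


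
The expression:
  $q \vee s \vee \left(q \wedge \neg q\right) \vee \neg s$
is always true.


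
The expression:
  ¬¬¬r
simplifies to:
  ¬r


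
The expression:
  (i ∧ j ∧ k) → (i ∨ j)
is always true.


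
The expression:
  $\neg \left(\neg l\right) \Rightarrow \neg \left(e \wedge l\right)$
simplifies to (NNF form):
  $\neg e \vee \neg l$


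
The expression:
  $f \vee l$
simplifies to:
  $f \vee l$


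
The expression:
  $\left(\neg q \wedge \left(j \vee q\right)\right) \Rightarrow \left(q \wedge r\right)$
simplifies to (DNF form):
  $q \vee \neg j$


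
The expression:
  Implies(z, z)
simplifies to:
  True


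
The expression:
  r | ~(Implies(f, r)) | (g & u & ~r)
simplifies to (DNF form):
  f | r | (g & u)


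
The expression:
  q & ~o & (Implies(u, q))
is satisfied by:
  {q: True, o: False}


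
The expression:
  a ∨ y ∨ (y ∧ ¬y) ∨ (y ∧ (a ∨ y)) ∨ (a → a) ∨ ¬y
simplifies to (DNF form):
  True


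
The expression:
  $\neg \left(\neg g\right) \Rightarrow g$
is always true.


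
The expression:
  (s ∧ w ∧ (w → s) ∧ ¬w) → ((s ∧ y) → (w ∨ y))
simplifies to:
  True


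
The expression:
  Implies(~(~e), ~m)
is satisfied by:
  {m: False, e: False}
  {e: True, m: False}
  {m: True, e: False}


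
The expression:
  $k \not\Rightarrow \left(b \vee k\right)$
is never true.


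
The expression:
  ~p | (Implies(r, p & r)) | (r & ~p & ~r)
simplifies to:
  True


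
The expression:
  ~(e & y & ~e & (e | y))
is always true.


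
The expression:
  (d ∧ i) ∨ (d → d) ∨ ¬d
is always true.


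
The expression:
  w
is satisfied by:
  {w: True}


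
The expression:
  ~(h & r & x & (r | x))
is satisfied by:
  {h: False, x: False, r: False}
  {r: True, h: False, x: False}
  {x: True, h: False, r: False}
  {r: True, x: True, h: False}
  {h: True, r: False, x: False}
  {r: True, h: True, x: False}
  {x: True, h: True, r: False}


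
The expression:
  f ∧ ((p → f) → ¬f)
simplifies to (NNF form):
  False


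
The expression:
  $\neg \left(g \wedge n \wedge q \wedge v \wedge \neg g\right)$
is always true.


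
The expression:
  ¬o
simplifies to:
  ¬o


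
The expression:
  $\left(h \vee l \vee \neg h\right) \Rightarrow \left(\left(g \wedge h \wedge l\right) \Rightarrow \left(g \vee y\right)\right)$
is always true.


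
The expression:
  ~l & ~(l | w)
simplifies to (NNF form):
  ~l & ~w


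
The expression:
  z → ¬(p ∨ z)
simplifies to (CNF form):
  ¬z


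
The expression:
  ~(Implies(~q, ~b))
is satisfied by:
  {b: True, q: False}


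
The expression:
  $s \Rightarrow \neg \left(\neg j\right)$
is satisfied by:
  {j: True, s: False}
  {s: False, j: False}
  {s: True, j: True}


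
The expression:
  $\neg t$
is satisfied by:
  {t: False}


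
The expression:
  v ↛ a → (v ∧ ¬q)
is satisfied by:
  {a: True, v: False, q: False}
  {v: False, q: False, a: False}
  {a: True, q: True, v: False}
  {q: True, v: False, a: False}
  {a: True, v: True, q: False}
  {v: True, a: False, q: False}
  {a: True, q: True, v: True}


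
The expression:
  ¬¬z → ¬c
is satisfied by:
  {c: False, z: False}
  {z: True, c: False}
  {c: True, z: False}


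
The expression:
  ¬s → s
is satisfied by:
  {s: True}


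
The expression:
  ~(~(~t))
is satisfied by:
  {t: False}


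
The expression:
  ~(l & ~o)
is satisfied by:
  {o: True, l: False}
  {l: False, o: False}
  {l: True, o: True}


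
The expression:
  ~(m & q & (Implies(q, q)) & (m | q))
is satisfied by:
  {m: False, q: False}
  {q: True, m: False}
  {m: True, q: False}


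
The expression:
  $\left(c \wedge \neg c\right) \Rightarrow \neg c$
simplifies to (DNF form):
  $\text{True}$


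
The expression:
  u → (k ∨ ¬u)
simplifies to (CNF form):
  k ∨ ¬u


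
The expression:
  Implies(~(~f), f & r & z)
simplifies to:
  ~f | (r & z)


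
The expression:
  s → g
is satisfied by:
  {g: True, s: False}
  {s: False, g: False}
  {s: True, g: True}


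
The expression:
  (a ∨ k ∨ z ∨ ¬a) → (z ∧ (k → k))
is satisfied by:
  {z: True}


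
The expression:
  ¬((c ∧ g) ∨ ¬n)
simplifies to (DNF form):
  (n ∧ ¬c) ∨ (n ∧ ¬g)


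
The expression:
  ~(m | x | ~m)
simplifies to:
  False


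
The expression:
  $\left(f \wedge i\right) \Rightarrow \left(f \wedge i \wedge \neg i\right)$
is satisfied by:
  {i: False, f: False}
  {f: True, i: False}
  {i: True, f: False}


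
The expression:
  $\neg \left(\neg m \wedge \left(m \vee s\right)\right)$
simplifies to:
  $m \vee \neg s$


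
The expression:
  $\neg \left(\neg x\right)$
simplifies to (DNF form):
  $x$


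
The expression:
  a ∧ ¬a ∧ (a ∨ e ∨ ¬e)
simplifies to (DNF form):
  False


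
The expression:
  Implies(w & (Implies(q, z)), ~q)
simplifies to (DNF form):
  ~q | ~w | ~z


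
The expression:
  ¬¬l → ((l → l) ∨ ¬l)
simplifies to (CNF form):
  True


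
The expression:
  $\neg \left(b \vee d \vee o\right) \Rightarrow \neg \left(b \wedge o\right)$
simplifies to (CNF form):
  $\text{True}$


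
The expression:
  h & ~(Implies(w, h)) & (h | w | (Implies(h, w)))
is never true.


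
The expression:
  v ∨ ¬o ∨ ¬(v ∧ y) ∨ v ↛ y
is always true.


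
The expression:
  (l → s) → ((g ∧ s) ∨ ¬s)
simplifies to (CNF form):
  g ∨ ¬s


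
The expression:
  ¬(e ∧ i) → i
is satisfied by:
  {i: True}


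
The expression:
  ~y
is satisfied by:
  {y: False}


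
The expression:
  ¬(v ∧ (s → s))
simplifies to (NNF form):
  ¬v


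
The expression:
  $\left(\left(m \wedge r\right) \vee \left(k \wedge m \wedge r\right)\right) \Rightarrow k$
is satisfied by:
  {k: True, m: False, r: False}
  {m: False, r: False, k: False}
  {r: True, k: True, m: False}
  {r: True, m: False, k: False}
  {k: True, m: True, r: False}
  {m: True, k: False, r: False}
  {r: True, m: True, k: True}


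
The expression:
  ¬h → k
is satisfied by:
  {k: True, h: True}
  {k: True, h: False}
  {h: True, k: False}


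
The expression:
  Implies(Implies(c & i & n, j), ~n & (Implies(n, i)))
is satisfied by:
  {i: True, c: True, n: False, j: False}
  {i: True, c: False, n: False, j: False}
  {c: True, j: False, i: False, n: False}
  {j: False, c: False, i: False, n: False}
  {j: True, i: True, c: True, n: False}
  {j: True, i: True, c: False, n: False}
  {j: True, c: True, i: False, n: False}
  {j: True, c: False, i: False, n: False}
  {n: True, i: True, c: True, j: False}


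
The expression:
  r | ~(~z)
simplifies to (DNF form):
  r | z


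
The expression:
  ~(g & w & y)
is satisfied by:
  {w: False, y: False, g: False}
  {g: True, w: False, y: False}
  {y: True, w: False, g: False}
  {g: True, y: True, w: False}
  {w: True, g: False, y: False}
  {g: True, w: True, y: False}
  {y: True, w: True, g: False}


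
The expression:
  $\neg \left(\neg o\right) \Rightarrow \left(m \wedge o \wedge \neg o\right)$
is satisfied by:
  {o: False}


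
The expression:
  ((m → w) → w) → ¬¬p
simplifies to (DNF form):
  p ∨ (¬m ∧ ¬w)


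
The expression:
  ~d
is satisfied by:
  {d: False}


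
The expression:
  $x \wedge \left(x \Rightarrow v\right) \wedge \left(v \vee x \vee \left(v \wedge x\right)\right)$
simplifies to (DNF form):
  $v \wedge x$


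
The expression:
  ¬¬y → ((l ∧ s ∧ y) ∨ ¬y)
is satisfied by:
  {s: True, l: True, y: False}
  {s: True, l: False, y: False}
  {l: True, s: False, y: False}
  {s: False, l: False, y: False}
  {y: True, s: True, l: True}


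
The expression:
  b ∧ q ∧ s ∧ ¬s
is never true.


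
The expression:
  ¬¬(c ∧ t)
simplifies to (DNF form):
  c ∧ t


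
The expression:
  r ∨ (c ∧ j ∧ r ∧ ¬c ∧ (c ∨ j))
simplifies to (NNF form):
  r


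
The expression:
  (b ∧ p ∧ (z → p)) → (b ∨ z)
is always true.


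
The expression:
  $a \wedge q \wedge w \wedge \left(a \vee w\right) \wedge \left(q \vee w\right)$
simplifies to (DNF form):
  $a \wedge q \wedge w$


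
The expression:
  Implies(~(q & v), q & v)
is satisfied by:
  {q: True, v: True}


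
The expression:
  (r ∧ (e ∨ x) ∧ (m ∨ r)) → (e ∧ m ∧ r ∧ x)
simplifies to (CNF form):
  (e ∨ ¬e ∨ ¬r) ∧ (e ∨ ¬r ∨ ¬x) ∧ (m ∨ ¬e ∨ ¬r) ∧ (m ∨ ¬r ∨ ¬x) ∧ (x ∨ ¬e ∨ ¬r) ∧ (x ∨ ¬r ∨ ¬x)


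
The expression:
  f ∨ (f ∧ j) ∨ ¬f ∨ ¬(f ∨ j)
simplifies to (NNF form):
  True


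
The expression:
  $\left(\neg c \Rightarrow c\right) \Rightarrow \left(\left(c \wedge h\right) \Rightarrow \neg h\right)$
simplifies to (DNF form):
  $\neg c \vee \neg h$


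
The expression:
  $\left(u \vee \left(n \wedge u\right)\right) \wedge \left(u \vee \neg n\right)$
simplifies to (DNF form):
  $u$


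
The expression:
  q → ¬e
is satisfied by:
  {e: False, q: False}
  {q: True, e: False}
  {e: True, q: False}


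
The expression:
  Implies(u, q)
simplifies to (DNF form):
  q | ~u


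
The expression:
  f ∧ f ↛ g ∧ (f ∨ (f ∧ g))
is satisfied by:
  {f: True, g: False}


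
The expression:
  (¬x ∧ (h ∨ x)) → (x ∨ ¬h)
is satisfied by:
  {x: True, h: False}
  {h: False, x: False}
  {h: True, x: True}


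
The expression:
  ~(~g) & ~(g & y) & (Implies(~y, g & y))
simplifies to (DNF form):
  False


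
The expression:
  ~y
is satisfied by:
  {y: False}


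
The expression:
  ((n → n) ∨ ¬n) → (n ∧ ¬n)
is never true.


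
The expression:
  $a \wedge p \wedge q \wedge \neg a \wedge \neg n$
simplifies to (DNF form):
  $\text{False}$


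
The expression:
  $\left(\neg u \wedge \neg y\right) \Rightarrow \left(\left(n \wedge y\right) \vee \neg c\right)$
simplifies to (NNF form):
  $u \vee y \vee \neg c$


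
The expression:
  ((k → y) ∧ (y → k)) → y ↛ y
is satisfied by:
  {y: True, k: False}
  {k: True, y: False}


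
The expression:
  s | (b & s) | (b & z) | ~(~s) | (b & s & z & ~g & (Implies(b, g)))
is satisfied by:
  {z: True, s: True, b: True}
  {z: True, s: True, b: False}
  {s: True, b: True, z: False}
  {s: True, b: False, z: False}
  {z: True, b: True, s: False}


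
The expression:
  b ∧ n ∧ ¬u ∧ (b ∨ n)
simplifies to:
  b ∧ n ∧ ¬u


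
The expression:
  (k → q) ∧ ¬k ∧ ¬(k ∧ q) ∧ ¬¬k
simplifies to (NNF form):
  False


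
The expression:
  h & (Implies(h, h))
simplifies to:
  h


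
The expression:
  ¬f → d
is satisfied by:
  {d: True, f: True}
  {d: True, f: False}
  {f: True, d: False}


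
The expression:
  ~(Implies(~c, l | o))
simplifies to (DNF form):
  ~c & ~l & ~o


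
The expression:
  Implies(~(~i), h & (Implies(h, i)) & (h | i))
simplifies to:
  h | ~i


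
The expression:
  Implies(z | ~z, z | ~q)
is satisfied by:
  {z: True, q: False}
  {q: False, z: False}
  {q: True, z: True}


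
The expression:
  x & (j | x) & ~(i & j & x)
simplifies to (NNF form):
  x & (~i | ~j)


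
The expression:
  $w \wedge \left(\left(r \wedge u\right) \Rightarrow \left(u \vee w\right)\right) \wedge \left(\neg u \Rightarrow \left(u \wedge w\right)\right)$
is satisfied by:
  {u: True, w: True}


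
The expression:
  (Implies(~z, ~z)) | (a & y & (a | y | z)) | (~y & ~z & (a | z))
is always true.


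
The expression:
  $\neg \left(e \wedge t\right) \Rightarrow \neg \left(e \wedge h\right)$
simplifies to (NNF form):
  $t \vee \neg e \vee \neg h$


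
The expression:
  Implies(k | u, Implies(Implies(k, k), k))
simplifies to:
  k | ~u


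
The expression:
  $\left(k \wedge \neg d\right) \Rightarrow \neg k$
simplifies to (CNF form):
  $d \vee \neg k$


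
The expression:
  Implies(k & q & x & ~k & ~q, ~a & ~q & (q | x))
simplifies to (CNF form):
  True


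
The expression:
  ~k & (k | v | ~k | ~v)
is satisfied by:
  {k: False}


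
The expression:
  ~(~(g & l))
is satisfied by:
  {g: True, l: True}


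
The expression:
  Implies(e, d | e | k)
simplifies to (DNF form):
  True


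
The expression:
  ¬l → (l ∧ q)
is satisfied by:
  {l: True}


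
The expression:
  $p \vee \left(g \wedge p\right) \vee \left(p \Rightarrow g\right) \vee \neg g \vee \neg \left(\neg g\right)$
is always true.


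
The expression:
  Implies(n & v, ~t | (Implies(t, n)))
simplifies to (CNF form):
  True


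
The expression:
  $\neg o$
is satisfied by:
  {o: False}


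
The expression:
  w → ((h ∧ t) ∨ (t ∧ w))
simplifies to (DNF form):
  t ∨ ¬w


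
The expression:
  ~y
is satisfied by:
  {y: False}


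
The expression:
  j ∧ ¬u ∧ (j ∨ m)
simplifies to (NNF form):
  j ∧ ¬u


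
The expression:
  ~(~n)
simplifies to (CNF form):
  n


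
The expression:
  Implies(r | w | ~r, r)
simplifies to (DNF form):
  r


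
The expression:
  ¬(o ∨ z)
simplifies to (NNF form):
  ¬o ∧ ¬z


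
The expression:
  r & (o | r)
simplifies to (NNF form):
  r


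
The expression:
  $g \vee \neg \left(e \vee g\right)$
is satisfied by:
  {g: True, e: False}
  {e: False, g: False}
  {e: True, g: True}


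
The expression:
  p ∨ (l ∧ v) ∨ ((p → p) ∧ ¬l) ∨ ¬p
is always true.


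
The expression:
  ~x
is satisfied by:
  {x: False}


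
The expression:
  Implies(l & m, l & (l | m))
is always true.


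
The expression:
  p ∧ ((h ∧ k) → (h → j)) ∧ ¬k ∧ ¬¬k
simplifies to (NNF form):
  False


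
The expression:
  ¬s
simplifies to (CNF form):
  ¬s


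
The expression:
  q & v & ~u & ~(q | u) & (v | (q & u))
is never true.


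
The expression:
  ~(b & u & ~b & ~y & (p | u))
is always true.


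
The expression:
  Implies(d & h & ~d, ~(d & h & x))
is always true.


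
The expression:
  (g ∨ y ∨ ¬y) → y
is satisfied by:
  {y: True}


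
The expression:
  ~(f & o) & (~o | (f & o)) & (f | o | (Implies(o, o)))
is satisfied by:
  {o: False}


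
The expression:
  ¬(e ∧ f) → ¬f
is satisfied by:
  {e: True, f: False}
  {f: False, e: False}
  {f: True, e: True}


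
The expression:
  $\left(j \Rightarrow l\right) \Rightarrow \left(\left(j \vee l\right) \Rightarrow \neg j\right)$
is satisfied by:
  {l: False, j: False}
  {j: True, l: False}
  {l: True, j: False}


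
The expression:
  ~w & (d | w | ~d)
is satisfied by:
  {w: False}


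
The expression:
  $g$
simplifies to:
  $g$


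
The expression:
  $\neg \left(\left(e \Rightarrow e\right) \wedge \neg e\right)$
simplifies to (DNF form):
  $e$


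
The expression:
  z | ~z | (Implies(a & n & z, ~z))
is always true.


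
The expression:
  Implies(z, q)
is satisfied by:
  {q: True, z: False}
  {z: False, q: False}
  {z: True, q: True}


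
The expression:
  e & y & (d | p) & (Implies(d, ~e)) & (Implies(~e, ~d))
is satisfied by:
  {p: True, e: True, y: True, d: False}
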